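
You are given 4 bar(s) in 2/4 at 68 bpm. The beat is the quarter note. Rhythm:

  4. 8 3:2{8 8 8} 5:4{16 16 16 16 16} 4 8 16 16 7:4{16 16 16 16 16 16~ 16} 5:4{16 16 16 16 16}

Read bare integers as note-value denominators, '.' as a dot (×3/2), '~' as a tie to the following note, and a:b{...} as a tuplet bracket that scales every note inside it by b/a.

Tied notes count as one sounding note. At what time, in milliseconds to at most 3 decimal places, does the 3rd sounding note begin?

note 3 onset = 2b = 1764.706ms

1. 0.0ms @ 0 + 1323.529ms (3/2)
2. 1323.529ms @ 3/2 + 441.176ms (1/2)
3. 1764.706ms @ 2 + 294.118ms (1/3)
4. 2058.824ms @ 7/3 + 294.118ms (1/3)
5. 2352.941ms @ 8/3 + 294.118ms (1/3)
6. 2647.059ms @ 3 + 176.471ms (1/5)
7. 2823.529ms @ 16/5 + 176.471ms (1/5)
8. 3000.0ms @ 17/5 + 176.471ms (1/5)
9. 3176.471ms @ 18/5 + 176.471ms (1/5)
10. 3352.941ms @ 19/5 + 176.471ms (1/5)
11. 3529.412ms @ 4 + 882.353ms (1)
12. 4411.765ms @ 5 + 441.176ms (1/2)
13. 4852.941ms @ 11/2 + 220.588ms (1/4)
14. 5073.529ms @ 23/4 + 220.588ms (1/4)
15. 5294.118ms @ 6 + 126.05ms (1/7)
16. 5420.168ms @ 43/7 + 126.05ms (1/7)
17. 5546.218ms @ 44/7 + 126.05ms (1/7)
18. 5672.269ms @ 45/7 + 126.05ms (1/7)
19. 5798.319ms @ 46/7 + 126.05ms (1/7)
20. 5924.37ms @ 47/7 + 252.101ms (2/7)
21. 6176.471ms @ 7 + 176.471ms (1/5)
22. 6352.941ms @ 36/5 + 176.471ms (1/5)
23. 6529.412ms @ 37/5 + 176.471ms (1/5)
24. 6705.882ms @ 38/5 + 176.471ms (1/5)
25. 6882.353ms @ 39/5 + 176.471ms (1/5)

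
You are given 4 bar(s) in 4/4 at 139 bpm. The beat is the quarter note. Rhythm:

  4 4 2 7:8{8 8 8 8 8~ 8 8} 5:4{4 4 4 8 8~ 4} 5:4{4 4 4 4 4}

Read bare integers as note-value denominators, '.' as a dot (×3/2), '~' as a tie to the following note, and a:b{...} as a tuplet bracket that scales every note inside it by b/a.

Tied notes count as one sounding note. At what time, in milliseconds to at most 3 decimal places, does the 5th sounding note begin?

1. 0.0ms @ 0 + 431.655ms (1)
2. 431.655ms @ 1 + 431.655ms (1)
3. 863.309ms @ 2 + 863.309ms (2)
4. 1726.619ms @ 4 + 246.66ms (4/7)
5. 1973.279ms @ 32/7 + 246.66ms (4/7)
6. 2219.938ms @ 36/7 + 246.66ms (4/7)
7. 2466.598ms @ 40/7 + 246.66ms (4/7)
8. 2713.258ms @ 44/7 + 493.32ms (8/7)
9. 3206.578ms @ 52/7 + 246.66ms (4/7)
10. 3453.237ms @ 8 + 345.324ms (4/5)
11. 3798.561ms @ 44/5 + 345.324ms (4/5)
12. 4143.885ms @ 48/5 + 345.324ms (4/5)
13. 4489.209ms @ 52/5 + 172.662ms (2/5)
14. 4661.871ms @ 54/5 + 517.986ms (6/5)
15. 5179.856ms @ 12 + 345.324ms (4/5)
16. 5525.18ms @ 64/5 + 345.324ms (4/5)
17. 5870.504ms @ 68/5 + 345.324ms (4/5)
18. 6215.827ms @ 72/5 + 345.324ms (4/5)
19. 6561.151ms @ 76/5 + 345.324ms (4/5)

note 5 onset = 32/7b = 1973.279ms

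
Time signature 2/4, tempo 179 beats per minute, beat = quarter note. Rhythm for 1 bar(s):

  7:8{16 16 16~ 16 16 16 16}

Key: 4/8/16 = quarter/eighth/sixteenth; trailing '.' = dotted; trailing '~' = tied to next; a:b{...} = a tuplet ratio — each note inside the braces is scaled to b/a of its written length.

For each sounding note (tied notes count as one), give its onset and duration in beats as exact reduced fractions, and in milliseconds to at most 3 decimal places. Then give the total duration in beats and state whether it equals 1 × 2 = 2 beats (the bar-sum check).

1) 0.0ms=0b +95.77ms=2/7b
2) 95.77ms=2/7b +95.77ms=2/7b
3) 191.54ms=4/7b +191.54ms=4/7b
4) 383.081ms=8/7b +95.77ms=2/7b
5) 478.851ms=10/7b +95.77ms=2/7b
6) 574.621ms=12/7b +95.77ms=2/7b
Σ=2b of 2 (179bpm 2/4) — PASS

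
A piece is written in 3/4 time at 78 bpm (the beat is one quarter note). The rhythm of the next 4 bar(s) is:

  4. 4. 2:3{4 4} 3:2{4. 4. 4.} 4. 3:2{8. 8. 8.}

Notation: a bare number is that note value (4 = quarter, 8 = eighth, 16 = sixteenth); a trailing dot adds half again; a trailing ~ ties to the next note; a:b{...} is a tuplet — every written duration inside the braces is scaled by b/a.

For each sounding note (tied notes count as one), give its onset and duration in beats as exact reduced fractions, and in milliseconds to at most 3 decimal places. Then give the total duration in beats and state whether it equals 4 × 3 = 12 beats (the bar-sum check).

1) 0.0ms=0b +1153.846ms=3/2b
2) 1153.846ms=3/2b +1153.846ms=3/2b
3) 2307.692ms=3b +1153.846ms=3/2b
4) 3461.538ms=9/2b +1153.846ms=3/2b
5) 4615.385ms=6b +769.231ms=1b
6) 5384.615ms=7b +769.231ms=1b
7) 6153.846ms=8b +769.231ms=1b
8) 6923.077ms=9b +1153.846ms=3/2b
9) 8076.923ms=21/2b +384.615ms=1/2b
10) 8461.538ms=11b +384.615ms=1/2b
11) 8846.154ms=23/2b +384.615ms=1/2b
Σ=12b of 12 (78bpm 3/4) — PASS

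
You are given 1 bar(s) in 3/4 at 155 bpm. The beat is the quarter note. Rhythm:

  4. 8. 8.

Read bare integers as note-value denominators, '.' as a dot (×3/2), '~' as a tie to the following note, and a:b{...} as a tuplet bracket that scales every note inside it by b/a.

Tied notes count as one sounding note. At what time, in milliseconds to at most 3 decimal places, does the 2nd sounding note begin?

note 2 onset = 3/2b = 580.645ms

1. 0.0ms @ 0 + 580.645ms (3/2)
2. 580.645ms @ 3/2 + 290.323ms (3/4)
3. 870.968ms @ 9/4 + 290.323ms (3/4)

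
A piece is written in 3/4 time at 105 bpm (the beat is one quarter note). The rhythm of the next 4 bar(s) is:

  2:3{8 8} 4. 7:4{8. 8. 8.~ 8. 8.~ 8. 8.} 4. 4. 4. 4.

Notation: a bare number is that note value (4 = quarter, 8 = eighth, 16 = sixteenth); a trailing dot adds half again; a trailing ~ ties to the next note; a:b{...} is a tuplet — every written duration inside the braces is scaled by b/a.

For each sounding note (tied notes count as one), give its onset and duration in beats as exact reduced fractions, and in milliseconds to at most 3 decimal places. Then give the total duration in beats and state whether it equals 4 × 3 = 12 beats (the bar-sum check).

1) 0.0ms=0b +428.571ms=3/4b
2) 428.571ms=3/4b +428.571ms=3/4b
3) 857.143ms=3/2b +857.143ms=3/2b
4) 1714.286ms=3b +244.898ms=3/7b
5) 1959.184ms=24/7b +244.898ms=3/7b
6) 2204.082ms=27/7b +489.796ms=6/7b
7) 2693.878ms=33/7b +489.796ms=6/7b
8) 3183.673ms=39/7b +244.898ms=3/7b
9) 3428.571ms=6b +857.143ms=3/2b
10) 4285.714ms=15/2b +857.143ms=3/2b
11) 5142.857ms=9b +857.143ms=3/2b
12) 6000.0ms=21/2b +857.143ms=3/2b
Σ=12b of 12 (105bpm 3/4) — PASS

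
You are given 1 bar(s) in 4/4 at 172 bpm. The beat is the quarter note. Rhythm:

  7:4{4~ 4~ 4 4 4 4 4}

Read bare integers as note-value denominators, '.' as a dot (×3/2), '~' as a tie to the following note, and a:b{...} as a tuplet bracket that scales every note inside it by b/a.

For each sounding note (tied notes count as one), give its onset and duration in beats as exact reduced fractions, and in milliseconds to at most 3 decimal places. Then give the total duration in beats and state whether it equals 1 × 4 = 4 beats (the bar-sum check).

1) 0.0ms=0b +598.007ms=12/7b
2) 598.007ms=12/7b +199.336ms=4/7b
3) 797.342ms=16/7b +199.336ms=4/7b
4) 996.678ms=20/7b +199.336ms=4/7b
5) 1196.013ms=24/7b +199.336ms=4/7b
Σ=4b of 4 (172bpm 4/4) — PASS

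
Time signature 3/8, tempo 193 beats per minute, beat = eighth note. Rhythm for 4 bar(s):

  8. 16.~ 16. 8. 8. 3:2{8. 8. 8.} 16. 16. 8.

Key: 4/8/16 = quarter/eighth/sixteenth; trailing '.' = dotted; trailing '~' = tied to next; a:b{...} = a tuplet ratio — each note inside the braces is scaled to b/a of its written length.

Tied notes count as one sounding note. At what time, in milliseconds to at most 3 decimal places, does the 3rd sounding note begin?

note 3 onset = 3b = 932.642ms

1. 0.0ms @ 0 + 466.321ms (3/2)
2. 466.321ms @ 3/2 + 466.321ms (3/2)
3. 932.642ms @ 3 + 466.321ms (3/2)
4. 1398.964ms @ 9/2 + 466.321ms (3/2)
5. 1865.285ms @ 6 + 310.881ms (1)
6. 2176.166ms @ 7 + 310.881ms (1)
7. 2487.047ms @ 8 + 310.881ms (1)
8. 2797.927ms @ 9 + 233.161ms (3/4)
9. 3031.088ms @ 39/4 + 233.161ms (3/4)
10. 3264.249ms @ 21/2 + 466.321ms (3/2)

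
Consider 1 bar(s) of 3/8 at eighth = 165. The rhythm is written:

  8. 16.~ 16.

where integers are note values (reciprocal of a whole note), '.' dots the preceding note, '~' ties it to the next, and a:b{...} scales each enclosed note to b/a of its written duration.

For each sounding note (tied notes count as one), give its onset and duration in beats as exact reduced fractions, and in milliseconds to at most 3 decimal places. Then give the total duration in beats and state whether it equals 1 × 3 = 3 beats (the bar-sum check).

1) 0.0ms=0b +545.455ms=3/2b
2) 545.455ms=3/2b +545.455ms=3/2b
Σ=3b of 3 (165bpm 3/8) — PASS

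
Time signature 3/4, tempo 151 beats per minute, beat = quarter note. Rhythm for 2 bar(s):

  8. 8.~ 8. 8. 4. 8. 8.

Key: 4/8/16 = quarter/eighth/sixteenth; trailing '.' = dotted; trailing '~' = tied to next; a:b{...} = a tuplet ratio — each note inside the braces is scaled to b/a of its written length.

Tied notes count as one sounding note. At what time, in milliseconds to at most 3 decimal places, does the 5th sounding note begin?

note 5 onset = 9/2b = 1788.079ms

1. 0.0ms @ 0 + 298.013ms (3/4)
2. 298.013ms @ 3/4 + 596.026ms (3/2)
3. 894.04ms @ 9/4 + 298.013ms (3/4)
4. 1192.053ms @ 3 + 596.026ms (3/2)
5. 1788.079ms @ 9/2 + 298.013ms (3/4)
6. 2086.093ms @ 21/4 + 298.013ms (3/4)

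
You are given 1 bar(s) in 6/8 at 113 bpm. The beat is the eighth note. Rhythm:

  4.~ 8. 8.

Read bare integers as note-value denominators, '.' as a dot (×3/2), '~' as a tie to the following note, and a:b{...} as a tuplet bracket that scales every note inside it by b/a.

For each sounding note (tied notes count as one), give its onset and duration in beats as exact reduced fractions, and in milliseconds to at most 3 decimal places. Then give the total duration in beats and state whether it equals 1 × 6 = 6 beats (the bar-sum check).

1) 0.0ms=0b +2389.381ms=9/2b
2) 2389.381ms=9/2b +796.46ms=3/2b
Σ=6b of 6 (113bpm 6/8) — PASS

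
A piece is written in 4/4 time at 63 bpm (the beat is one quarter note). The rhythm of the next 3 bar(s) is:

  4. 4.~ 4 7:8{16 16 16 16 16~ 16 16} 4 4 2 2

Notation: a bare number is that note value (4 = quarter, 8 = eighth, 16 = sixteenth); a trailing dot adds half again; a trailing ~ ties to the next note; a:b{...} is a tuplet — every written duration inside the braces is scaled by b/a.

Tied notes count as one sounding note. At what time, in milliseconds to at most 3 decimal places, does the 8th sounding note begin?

1. 0.0ms @ 0 + 1428.571ms (3/2)
2. 1428.571ms @ 3/2 + 2380.952ms (5/2)
3. 3809.524ms @ 4 + 272.109ms (2/7)
4. 4081.633ms @ 30/7 + 272.109ms (2/7)
5. 4353.741ms @ 32/7 + 272.109ms (2/7)
6. 4625.85ms @ 34/7 + 272.109ms (2/7)
7. 4897.959ms @ 36/7 + 544.218ms (4/7)
8. 5442.177ms @ 40/7 + 272.109ms (2/7)
9. 5714.286ms @ 6 + 952.381ms (1)
10. 6666.667ms @ 7 + 952.381ms (1)
11. 7619.048ms @ 8 + 1904.762ms (2)
12. 9523.81ms @ 10 + 1904.762ms (2)

note 8 onset = 40/7b = 5442.177ms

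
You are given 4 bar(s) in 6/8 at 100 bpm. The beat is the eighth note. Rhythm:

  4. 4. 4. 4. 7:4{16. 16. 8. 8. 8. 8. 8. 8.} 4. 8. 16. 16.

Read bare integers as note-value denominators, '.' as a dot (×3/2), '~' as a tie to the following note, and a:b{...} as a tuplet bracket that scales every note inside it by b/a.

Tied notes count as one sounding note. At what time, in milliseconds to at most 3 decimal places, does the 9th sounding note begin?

note 9 onset = 102/7b = 8742.857ms

1. 0.0ms @ 0 + 1800.0ms (3)
2. 1800.0ms @ 3 + 1800.0ms (3)
3. 3600.0ms @ 6 + 1800.0ms (3)
4. 5400.0ms @ 9 + 1800.0ms (3)
5. 7200.0ms @ 12 + 257.143ms (3/7)
6. 7457.143ms @ 87/7 + 257.143ms (3/7)
7. 7714.286ms @ 90/7 + 514.286ms (6/7)
8. 8228.571ms @ 96/7 + 514.286ms (6/7)
9. 8742.857ms @ 102/7 + 514.286ms (6/7)
10. 9257.143ms @ 108/7 + 514.286ms (6/7)
11. 9771.429ms @ 114/7 + 514.286ms (6/7)
12. 10285.714ms @ 120/7 + 514.286ms (6/7)
13. 10800.0ms @ 18 + 1800.0ms (3)
14. 12600.0ms @ 21 + 900.0ms (3/2)
15. 13500.0ms @ 45/2 + 450.0ms (3/4)
16. 13950.0ms @ 93/4 + 450.0ms (3/4)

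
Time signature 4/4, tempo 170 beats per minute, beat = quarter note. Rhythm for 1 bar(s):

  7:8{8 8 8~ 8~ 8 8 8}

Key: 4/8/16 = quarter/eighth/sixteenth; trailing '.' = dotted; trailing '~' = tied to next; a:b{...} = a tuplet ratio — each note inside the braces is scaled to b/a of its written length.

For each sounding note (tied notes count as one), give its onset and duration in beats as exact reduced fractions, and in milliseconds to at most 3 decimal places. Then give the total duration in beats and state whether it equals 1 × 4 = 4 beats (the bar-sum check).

1) 0.0ms=0b +201.681ms=4/7b
2) 201.681ms=4/7b +201.681ms=4/7b
3) 403.361ms=8/7b +605.042ms=12/7b
4) 1008.403ms=20/7b +201.681ms=4/7b
5) 1210.084ms=24/7b +201.681ms=4/7b
Σ=4b of 4 (170bpm 4/4) — PASS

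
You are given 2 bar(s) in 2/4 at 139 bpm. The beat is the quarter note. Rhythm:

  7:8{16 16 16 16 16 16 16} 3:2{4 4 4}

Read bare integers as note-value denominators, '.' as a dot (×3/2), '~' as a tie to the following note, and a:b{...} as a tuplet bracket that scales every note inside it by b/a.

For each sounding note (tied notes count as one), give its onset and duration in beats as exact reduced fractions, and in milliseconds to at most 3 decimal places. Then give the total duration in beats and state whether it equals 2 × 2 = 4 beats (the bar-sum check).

1) 0.0ms=0b +123.33ms=2/7b
2) 123.33ms=2/7b +123.33ms=2/7b
3) 246.66ms=4/7b +123.33ms=2/7b
4) 369.99ms=6/7b +123.33ms=2/7b
5) 493.32ms=8/7b +123.33ms=2/7b
6) 616.65ms=10/7b +123.33ms=2/7b
7) 739.979ms=12/7b +123.33ms=2/7b
8) 863.309ms=2b +287.77ms=2/3b
9) 1151.079ms=8/3b +287.77ms=2/3b
10) 1438.849ms=10/3b +287.77ms=2/3b
Σ=4b of 4 (139bpm 2/4) — PASS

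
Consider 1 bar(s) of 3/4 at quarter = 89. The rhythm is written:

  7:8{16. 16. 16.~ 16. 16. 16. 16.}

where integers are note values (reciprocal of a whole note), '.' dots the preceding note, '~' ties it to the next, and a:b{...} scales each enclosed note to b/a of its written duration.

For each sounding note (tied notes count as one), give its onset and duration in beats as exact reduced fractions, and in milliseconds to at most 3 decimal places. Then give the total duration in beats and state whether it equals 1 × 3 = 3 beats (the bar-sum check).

1) 0.0ms=0b +288.925ms=3/7b
2) 288.925ms=3/7b +288.925ms=3/7b
3) 577.849ms=6/7b +577.849ms=6/7b
4) 1155.698ms=12/7b +288.925ms=3/7b
5) 1444.623ms=15/7b +288.925ms=3/7b
6) 1733.547ms=18/7b +288.925ms=3/7b
Σ=3b of 3 (89bpm 3/4) — PASS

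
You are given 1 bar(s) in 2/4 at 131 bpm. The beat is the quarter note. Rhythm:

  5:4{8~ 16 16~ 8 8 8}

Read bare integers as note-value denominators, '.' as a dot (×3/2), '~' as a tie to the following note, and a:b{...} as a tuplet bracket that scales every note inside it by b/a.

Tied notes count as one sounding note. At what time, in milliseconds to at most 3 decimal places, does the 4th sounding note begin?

note 4 onset = 8/5b = 732.824ms

1. 0.0ms @ 0 + 274.809ms (3/5)
2. 274.809ms @ 3/5 + 274.809ms (3/5)
3. 549.618ms @ 6/5 + 183.206ms (2/5)
4. 732.824ms @ 8/5 + 183.206ms (2/5)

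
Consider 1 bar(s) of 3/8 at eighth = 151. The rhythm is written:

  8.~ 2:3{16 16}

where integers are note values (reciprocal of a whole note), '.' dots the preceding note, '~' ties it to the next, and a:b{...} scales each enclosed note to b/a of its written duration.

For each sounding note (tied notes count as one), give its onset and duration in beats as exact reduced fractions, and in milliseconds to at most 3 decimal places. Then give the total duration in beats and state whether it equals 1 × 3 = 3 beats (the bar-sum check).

1) 0.0ms=0b +894.04ms=9/4b
2) 894.04ms=9/4b +298.013ms=3/4b
Σ=3b of 3 (151bpm 3/8) — PASS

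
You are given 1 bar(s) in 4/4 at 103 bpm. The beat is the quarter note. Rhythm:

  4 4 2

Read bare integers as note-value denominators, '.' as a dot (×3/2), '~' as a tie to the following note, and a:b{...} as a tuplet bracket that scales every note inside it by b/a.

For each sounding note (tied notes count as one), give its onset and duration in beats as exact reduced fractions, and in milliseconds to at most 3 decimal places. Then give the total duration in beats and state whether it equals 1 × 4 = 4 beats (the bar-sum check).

1) 0.0ms=0b +582.524ms=1b
2) 582.524ms=1b +582.524ms=1b
3) 1165.049ms=2b +1165.049ms=2b
Σ=4b of 4 (103bpm 4/4) — PASS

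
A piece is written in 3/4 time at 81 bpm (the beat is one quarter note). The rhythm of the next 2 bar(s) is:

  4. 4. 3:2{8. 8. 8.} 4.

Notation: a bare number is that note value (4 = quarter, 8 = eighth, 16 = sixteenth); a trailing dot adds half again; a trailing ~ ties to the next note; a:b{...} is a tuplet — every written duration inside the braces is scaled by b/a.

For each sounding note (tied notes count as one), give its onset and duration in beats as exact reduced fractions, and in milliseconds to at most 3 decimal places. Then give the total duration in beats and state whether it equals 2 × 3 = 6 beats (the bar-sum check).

1) 0.0ms=0b +1111.111ms=3/2b
2) 1111.111ms=3/2b +1111.111ms=3/2b
3) 2222.222ms=3b +370.37ms=1/2b
4) 2592.593ms=7/2b +370.37ms=1/2b
5) 2962.963ms=4b +370.37ms=1/2b
6) 3333.333ms=9/2b +1111.111ms=3/2b
Σ=6b of 6 (81bpm 3/4) — PASS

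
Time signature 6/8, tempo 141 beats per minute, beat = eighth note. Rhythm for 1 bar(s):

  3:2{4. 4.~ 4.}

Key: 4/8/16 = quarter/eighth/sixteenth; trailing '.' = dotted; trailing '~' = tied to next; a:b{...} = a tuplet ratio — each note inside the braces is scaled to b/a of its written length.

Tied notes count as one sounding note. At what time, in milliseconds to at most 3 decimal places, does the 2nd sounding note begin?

1. 0.0ms @ 0 + 851.064ms (2)
2. 851.064ms @ 2 + 1702.128ms (4)

note 2 onset = 2b = 851.064ms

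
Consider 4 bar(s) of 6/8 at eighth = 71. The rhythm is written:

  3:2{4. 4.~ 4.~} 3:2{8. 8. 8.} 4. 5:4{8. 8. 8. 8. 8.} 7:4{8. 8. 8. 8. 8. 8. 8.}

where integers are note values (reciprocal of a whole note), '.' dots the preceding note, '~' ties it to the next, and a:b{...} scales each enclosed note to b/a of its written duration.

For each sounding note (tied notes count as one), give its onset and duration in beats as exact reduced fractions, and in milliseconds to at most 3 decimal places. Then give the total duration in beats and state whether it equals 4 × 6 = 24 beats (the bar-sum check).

1) 0.0ms=0b +1690.141ms=2b
2) 1690.141ms=2b +4225.352ms=5b
3) 5915.493ms=7b +845.07ms=1b
4) 6760.563ms=8b +845.07ms=1b
5) 7605.634ms=9b +2535.211ms=3b
6) 10140.845ms=12b +1014.085ms=6/5b
7) 11154.93ms=66/5b +1014.085ms=6/5b
8) 12169.014ms=72/5b +1014.085ms=6/5b
9) 13183.099ms=78/5b +1014.085ms=6/5b
10) 14197.183ms=84/5b +1014.085ms=6/5b
11) 15211.268ms=18b +724.346ms=6/7b
12) 15935.614ms=132/7b +724.346ms=6/7b
13) 16659.96ms=138/7b +724.346ms=6/7b
14) 17384.306ms=144/7b +724.346ms=6/7b
15) 18108.652ms=150/7b +724.346ms=6/7b
16) 18832.998ms=156/7b +724.346ms=6/7b
17) 19557.344ms=162/7b +724.346ms=6/7b
Σ=24b of 24 (71bpm 6/8) — PASS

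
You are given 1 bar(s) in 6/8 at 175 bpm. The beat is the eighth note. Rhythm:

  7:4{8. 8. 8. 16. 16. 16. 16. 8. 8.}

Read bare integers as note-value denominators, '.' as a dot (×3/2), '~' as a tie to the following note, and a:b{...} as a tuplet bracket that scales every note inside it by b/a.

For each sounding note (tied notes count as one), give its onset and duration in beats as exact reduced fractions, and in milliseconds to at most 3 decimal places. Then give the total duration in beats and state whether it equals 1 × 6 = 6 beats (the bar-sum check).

1) 0.0ms=0b +293.878ms=6/7b
2) 293.878ms=6/7b +293.878ms=6/7b
3) 587.755ms=12/7b +293.878ms=6/7b
4) 881.633ms=18/7b +146.939ms=3/7b
5) 1028.571ms=3b +146.939ms=3/7b
6) 1175.51ms=24/7b +146.939ms=3/7b
7) 1322.449ms=27/7b +146.939ms=3/7b
8) 1469.388ms=30/7b +293.878ms=6/7b
9) 1763.265ms=36/7b +293.878ms=6/7b
Σ=6b of 6 (175bpm 6/8) — PASS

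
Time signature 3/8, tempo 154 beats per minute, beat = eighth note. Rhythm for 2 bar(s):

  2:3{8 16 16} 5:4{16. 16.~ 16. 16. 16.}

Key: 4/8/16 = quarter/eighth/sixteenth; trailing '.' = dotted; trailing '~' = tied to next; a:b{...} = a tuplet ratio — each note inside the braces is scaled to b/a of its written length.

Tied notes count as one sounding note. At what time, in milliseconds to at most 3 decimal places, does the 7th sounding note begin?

1. 0.0ms @ 0 + 584.416ms (3/2)
2. 584.416ms @ 3/2 + 292.208ms (3/4)
3. 876.623ms @ 9/4 + 292.208ms (3/4)
4. 1168.831ms @ 3 + 233.766ms (3/5)
5. 1402.597ms @ 18/5 + 467.532ms (6/5)
6. 1870.13ms @ 24/5 + 233.766ms (3/5)
7. 2103.896ms @ 27/5 + 233.766ms (3/5)

note 7 onset = 27/5b = 2103.896ms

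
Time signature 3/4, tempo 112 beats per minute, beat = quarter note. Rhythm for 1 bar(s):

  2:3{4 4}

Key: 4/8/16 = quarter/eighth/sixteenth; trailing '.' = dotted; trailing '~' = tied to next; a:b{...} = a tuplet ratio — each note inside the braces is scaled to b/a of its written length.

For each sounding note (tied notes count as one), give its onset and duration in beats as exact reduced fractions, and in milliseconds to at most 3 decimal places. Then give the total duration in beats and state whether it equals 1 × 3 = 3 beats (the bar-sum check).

1) 0.0ms=0b +803.571ms=3/2b
2) 803.571ms=3/2b +803.571ms=3/2b
Σ=3b of 3 (112bpm 3/4) — PASS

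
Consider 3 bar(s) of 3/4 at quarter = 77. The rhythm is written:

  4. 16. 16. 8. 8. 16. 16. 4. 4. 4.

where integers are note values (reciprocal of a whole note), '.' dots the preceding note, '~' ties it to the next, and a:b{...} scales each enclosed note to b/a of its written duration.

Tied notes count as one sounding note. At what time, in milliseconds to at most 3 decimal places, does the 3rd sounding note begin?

1. 0.0ms @ 0 + 1168.831ms (3/2)
2. 1168.831ms @ 3/2 + 292.208ms (3/8)
3. 1461.039ms @ 15/8 + 292.208ms (3/8)
4. 1753.247ms @ 9/4 + 584.416ms (3/4)
5. 2337.662ms @ 3 + 584.416ms (3/4)
6. 2922.078ms @ 15/4 + 292.208ms (3/8)
7. 3214.286ms @ 33/8 + 292.208ms (3/8)
8. 3506.494ms @ 9/2 + 1168.831ms (3/2)
9. 4675.325ms @ 6 + 1168.831ms (3/2)
10. 5844.156ms @ 15/2 + 1168.831ms (3/2)

note 3 onset = 15/8b = 1461.039ms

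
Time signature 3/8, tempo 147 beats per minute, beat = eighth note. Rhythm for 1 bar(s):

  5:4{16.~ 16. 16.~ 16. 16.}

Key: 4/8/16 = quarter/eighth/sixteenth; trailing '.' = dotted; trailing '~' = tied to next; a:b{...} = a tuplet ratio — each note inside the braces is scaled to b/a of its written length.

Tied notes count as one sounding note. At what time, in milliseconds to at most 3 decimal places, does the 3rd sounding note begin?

note 3 onset = 12/5b = 979.592ms

1. 0.0ms @ 0 + 489.796ms (6/5)
2. 489.796ms @ 6/5 + 489.796ms (6/5)
3. 979.592ms @ 12/5 + 244.898ms (3/5)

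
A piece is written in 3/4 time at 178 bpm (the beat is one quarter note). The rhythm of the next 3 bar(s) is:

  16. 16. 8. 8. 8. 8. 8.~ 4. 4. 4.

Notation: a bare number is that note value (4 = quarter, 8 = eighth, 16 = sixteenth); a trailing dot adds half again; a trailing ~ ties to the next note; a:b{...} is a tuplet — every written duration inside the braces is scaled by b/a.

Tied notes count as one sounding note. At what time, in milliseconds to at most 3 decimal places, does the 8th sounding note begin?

1. 0.0ms @ 0 + 126.404ms (3/8)
2. 126.404ms @ 3/8 + 126.404ms (3/8)
3. 252.809ms @ 3/4 + 252.809ms (3/4)
4. 505.618ms @ 3/2 + 252.809ms (3/4)
5. 758.427ms @ 9/4 + 252.809ms (3/4)
6. 1011.236ms @ 3 + 252.809ms (3/4)
7. 1264.045ms @ 15/4 + 758.427ms (9/4)
8. 2022.472ms @ 6 + 505.618ms (3/2)
9. 2528.09ms @ 15/2 + 505.618ms (3/2)

note 8 onset = 6b = 2022.472ms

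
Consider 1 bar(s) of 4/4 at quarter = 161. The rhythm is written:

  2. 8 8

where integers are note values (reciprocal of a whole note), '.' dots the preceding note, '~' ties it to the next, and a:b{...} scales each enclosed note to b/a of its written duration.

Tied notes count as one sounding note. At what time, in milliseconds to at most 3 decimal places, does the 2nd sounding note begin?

note 2 onset = 3b = 1118.012ms

1. 0.0ms @ 0 + 1118.012ms (3)
2. 1118.012ms @ 3 + 186.335ms (1/2)
3. 1304.348ms @ 7/2 + 186.335ms (1/2)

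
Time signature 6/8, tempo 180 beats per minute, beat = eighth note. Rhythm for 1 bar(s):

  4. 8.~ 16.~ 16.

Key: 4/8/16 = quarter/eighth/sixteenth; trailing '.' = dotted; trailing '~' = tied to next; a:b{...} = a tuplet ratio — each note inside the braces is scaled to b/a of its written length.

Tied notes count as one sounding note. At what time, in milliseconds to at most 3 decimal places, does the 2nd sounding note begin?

1. 0.0ms @ 0 + 1000.0ms (3)
2. 1000.0ms @ 3 + 1000.0ms (3)

note 2 onset = 3b = 1000.0ms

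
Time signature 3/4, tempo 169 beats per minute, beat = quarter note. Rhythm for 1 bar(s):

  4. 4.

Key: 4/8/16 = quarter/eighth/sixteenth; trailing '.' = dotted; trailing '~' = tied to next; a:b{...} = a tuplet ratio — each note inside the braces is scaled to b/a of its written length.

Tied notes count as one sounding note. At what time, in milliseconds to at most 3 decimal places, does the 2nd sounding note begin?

1. 0.0ms @ 0 + 532.544ms (3/2)
2. 532.544ms @ 3/2 + 532.544ms (3/2)

note 2 onset = 3/2b = 532.544ms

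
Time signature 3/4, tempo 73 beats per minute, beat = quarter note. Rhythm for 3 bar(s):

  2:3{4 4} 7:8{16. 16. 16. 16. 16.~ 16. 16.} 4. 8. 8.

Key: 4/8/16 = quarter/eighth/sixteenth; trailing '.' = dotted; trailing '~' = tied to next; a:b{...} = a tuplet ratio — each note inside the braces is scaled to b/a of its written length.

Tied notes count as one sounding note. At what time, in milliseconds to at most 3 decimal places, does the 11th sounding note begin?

1. 0.0ms @ 0 + 1232.877ms (3/2)
2. 1232.877ms @ 3/2 + 1232.877ms (3/2)
3. 2465.753ms @ 3 + 352.25ms (3/7)
4. 2818.004ms @ 24/7 + 352.25ms (3/7)
5. 3170.254ms @ 27/7 + 352.25ms (3/7)
6. 3522.505ms @ 30/7 + 352.25ms (3/7)
7. 3874.755ms @ 33/7 + 704.501ms (6/7)
8. 4579.256ms @ 39/7 + 352.25ms (3/7)
9. 4931.507ms @ 6 + 1232.877ms (3/2)
10. 6164.384ms @ 15/2 + 616.438ms (3/4)
11. 6780.822ms @ 33/4 + 616.438ms (3/4)

note 11 onset = 33/4b = 6780.822ms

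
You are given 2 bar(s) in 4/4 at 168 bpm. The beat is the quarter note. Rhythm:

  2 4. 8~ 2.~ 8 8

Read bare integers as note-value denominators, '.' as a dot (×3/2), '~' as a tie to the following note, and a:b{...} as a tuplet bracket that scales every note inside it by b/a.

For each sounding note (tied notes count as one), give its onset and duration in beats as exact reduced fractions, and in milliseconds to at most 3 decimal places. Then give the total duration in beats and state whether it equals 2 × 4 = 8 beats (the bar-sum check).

1) 0.0ms=0b +714.286ms=2b
2) 714.286ms=2b +535.714ms=3/2b
3) 1250.0ms=7/2b +1428.571ms=4b
4) 2678.571ms=15/2b +178.571ms=1/2b
Σ=8b of 8 (168bpm 4/4) — PASS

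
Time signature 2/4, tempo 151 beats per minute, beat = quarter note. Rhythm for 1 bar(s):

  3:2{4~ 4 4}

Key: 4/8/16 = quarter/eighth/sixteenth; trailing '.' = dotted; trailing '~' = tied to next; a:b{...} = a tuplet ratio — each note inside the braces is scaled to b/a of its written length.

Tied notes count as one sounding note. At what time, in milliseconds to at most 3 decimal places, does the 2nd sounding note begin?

note 2 onset = 4/3b = 529.801ms

1. 0.0ms @ 0 + 529.801ms (4/3)
2. 529.801ms @ 4/3 + 264.901ms (2/3)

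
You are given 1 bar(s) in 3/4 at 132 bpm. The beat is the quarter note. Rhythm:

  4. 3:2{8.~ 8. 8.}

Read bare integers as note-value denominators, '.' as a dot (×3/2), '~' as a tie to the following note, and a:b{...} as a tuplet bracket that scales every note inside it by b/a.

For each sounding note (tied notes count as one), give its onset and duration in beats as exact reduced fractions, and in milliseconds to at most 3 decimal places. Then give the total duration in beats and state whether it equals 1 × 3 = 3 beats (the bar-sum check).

1) 0.0ms=0b +681.818ms=3/2b
2) 681.818ms=3/2b +454.545ms=1b
3) 1136.364ms=5/2b +227.273ms=1/2b
Σ=3b of 3 (132bpm 3/4) — PASS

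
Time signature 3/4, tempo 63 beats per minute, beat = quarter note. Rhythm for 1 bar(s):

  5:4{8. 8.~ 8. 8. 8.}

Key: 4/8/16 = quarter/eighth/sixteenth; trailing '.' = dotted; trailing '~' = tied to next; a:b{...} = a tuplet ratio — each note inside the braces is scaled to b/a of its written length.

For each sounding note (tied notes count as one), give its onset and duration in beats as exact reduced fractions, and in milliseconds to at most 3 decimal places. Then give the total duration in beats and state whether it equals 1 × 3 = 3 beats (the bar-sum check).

1) 0.0ms=0b +571.429ms=3/5b
2) 571.429ms=3/5b +1142.857ms=6/5b
3) 1714.286ms=9/5b +571.429ms=3/5b
4) 2285.714ms=12/5b +571.429ms=3/5b
Σ=3b of 3 (63bpm 3/4) — PASS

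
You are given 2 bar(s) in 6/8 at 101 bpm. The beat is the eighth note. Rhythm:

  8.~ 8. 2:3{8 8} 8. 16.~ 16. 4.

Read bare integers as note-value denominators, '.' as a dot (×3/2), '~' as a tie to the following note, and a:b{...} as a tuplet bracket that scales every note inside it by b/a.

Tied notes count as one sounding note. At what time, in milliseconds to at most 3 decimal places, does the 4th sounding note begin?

note 4 onset = 6b = 3564.356ms

1. 0.0ms @ 0 + 1782.178ms (3)
2. 1782.178ms @ 3 + 891.089ms (3/2)
3. 2673.267ms @ 9/2 + 891.089ms (3/2)
4. 3564.356ms @ 6 + 891.089ms (3/2)
5. 4455.446ms @ 15/2 + 891.089ms (3/2)
6. 5346.535ms @ 9 + 1782.178ms (3)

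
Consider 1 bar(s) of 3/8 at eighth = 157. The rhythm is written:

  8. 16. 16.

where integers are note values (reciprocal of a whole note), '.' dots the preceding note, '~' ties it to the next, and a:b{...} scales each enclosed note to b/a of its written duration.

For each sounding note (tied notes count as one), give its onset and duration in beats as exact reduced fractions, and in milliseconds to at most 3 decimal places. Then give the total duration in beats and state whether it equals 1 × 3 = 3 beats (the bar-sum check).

1) 0.0ms=0b +573.248ms=3/2b
2) 573.248ms=3/2b +286.624ms=3/4b
3) 859.873ms=9/4b +286.624ms=3/4b
Σ=3b of 3 (157bpm 3/8) — PASS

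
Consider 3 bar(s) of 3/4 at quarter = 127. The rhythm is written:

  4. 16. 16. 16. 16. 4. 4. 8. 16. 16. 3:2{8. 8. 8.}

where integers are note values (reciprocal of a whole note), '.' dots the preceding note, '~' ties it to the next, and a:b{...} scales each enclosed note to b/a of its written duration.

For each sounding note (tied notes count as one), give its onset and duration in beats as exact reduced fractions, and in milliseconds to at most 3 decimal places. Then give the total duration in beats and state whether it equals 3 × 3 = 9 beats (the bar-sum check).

1) 0.0ms=0b +708.661ms=3/2b
2) 708.661ms=3/2b +177.165ms=3/8b
3) 885.827ms=15/8b +177.165ms=3/8b
4) 1062.992ms=9/4b +177.165ms=3/8b
5) 1240.157ms=21/8b +177.165ms=3/8b
6) 1417.323ms=3b +708.661ms=3/2b
7) 2125.984ms=9/2b +708.661ms=3/2b
8) 2834.646ms=6b +354.331ms=3/4b
9) 3188.976ms=27/4b +177.165ms=3/8b
10) 3366.142ms=57/8b +177.165ms=3/8b
11) 3543.307ms=15/2b +236.22ms=1/2b
12) 3779.528ms=8b +236.22ms=1/2b
13) 4015.748ms=17/2b +236.22ms=1/2b
Σ=9b of 9 (127bpm 3/4) — PASS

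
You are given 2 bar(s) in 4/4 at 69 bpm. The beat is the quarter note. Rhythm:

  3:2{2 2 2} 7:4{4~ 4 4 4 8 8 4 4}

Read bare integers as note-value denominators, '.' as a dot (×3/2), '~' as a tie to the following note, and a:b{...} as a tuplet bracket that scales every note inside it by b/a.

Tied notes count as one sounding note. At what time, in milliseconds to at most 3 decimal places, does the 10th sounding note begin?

1. 0.0ms @ 0 + 1159.42ms (4/3)
2. 1159.42ms @ 4/3 + 1159.42ms (4/3)
3. 2318.841ms @ 8/3 + 1159.42ms (4/3)
4. 3478.261ms @ 4 + 993.789ms (8/7)
5. 4472.05ms @ 36/7 + 496.894ms (4/7)
6. 4968.944ms @ 40/7 + 496.894ms (4/7)
7. 5465.839ms @ 44/7 + 248.447ms (2/7)
8. 5714.286ms @ 46/7 + 248.447ms (2/7)
9. 5962.733ms @ 48/7 + 496.894ms (4/7)
10. 6459.627ms @ 52/7 + 496.894ms (4/7)

note 10 onset = 52/7b = 6459.627ms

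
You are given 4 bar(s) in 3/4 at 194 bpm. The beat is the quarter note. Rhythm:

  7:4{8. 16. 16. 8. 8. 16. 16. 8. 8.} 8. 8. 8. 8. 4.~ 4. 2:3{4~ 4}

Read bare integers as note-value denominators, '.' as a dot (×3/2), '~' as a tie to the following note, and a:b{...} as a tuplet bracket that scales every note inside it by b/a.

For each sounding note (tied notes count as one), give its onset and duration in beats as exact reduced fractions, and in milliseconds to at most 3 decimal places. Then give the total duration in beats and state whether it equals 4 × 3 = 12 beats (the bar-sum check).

1) 0.0ms=0b +132.548ms=3/7b
2) 132.548ms=3/7b +66.274ms=3/14b
3) 198.822ms=9/14b +66.274ms=3/14b
4) 265.096ms=6/7b +132.548ms=3/7b
5) 397.644ms=9/7b +132.548ms=3/7b
6) 530.191ms=12/7b +66.274ms=3/14b
7) 596.465ms=27/14b +66.274ms=3/14b
8) 662.739ms=15/7b +132.548ms=3/7b
9) 795.287ms=18/7b +132.548ms=3/7b
10) 927.835ms=3b +231.959ms=3/4b
11) 1159.794ms=15/4b +231.959ms=3/4b
12) 1391.753ms=9/2b +231.959ms=3/4b
13) 1623.711ms=21/4b +231.959ms=3/4b
14) 1855.67ms=6b +927.835ms=3b
15) 2783.505ms=9b +927.835ms=3b
Σ=12b of 12 (194bpm 3/4) — PASS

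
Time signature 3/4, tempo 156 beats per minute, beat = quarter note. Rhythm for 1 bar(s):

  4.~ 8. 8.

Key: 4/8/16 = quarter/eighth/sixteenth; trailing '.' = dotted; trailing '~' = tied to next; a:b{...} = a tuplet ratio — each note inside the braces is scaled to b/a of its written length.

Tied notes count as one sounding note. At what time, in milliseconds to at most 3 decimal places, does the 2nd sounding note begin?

1. 0.0ms @ 0 + 865.385ms (9/4)
2. 865.385ms @ 9/4 + 288.462ms (3/4)

note 2 onset = 9/4b = 865.385ms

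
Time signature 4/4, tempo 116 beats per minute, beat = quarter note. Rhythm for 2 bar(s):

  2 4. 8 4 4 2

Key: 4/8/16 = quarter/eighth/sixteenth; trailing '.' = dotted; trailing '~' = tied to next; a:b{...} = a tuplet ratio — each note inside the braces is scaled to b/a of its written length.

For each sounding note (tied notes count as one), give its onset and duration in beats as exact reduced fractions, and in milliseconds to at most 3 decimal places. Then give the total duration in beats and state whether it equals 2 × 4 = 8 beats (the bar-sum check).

1) 0.0ms=0b +1034.483ms=2b
2) 1034.483ms=2b +775.862ms=3/2b
3) 1810.345ms=7/2b +258.621ms=1/2b
4) 2068.966ms=4b +517.241ms=1b
5) 2586.207ms=5b +517.241ms=1b
6) 3103.448ms=6b +1034.483ms=2b
Σ=8b of 8 (116bpm 4/4) — PASS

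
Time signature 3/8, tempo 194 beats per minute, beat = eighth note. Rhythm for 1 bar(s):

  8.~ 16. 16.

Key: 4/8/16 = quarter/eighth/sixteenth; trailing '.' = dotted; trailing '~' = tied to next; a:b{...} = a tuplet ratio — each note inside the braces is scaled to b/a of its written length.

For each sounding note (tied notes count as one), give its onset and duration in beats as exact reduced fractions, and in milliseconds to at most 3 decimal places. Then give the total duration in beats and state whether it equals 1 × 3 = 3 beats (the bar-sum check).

1) 0.0ms=0b +695.876ms=9/4b
2) 695.876ms=9/4b +231.959ms=3/4b
Σ=3b of 3 (194bpm 3/8) — PASS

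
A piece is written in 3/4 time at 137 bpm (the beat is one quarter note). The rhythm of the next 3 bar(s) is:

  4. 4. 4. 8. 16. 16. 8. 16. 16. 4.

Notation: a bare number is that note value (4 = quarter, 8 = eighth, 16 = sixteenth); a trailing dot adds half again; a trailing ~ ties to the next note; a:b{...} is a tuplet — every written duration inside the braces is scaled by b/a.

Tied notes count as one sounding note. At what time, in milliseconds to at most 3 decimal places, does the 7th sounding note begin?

note 7 onset = 6b = 2627.737ms

1. 0.0ms @ 0 + 656.934ms (3/2)
2. 656.934ms @ 3/2 + 656.934ms (3/2)
3. 1313.869ms @ 3 + 656.934ms (3/2)
4. 1970.803ms @ 9/2 + 328.467ms (3/4)
5. 2299.27ms @ 21/4 + 164.234ms (3/8)
6. 2463.504ms @ 45/8 + 164.234ms (3/8)
7. 2627.737ms @ 6 + 328.467ms (3/4)
8. 2956.204ms @ 27/4 + 164.234ms (3/8)
9. 3120.438ms @ 57/8 + 164.234ms (3/8)
10. 3284.672ms @ 15/2 + 656.934ms (3/2)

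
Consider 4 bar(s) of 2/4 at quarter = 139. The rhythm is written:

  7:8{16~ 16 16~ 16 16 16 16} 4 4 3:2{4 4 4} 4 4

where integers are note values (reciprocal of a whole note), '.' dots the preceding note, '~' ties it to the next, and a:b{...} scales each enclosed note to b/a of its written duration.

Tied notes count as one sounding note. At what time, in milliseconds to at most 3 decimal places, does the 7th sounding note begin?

note 7 onset = 3b = 1294.964ms

1. 0.0ms @ 0 + 246.66ms (4/7)
2. 246.66ms @ 4/7 + 246.66ms (4/7)
3. 493.32ms @ 8/7 + 123.33ms (2/7)
4. 616.65ms @ 10/7 + 123.33ms (2/7)
5. 739.979ms @ 12/7 + 123.33ms (2/7)
6. 863.309ms @ 2 + 431.655ms (1)
7. 1294.964ms @ 3 + 431.655ms (1)
8. 1726.619ms @ 4 + 287.77ms (2/3)
9. 2014.388ms @ 14/3 + 287.77ms (2/3)
10. 2302.158ms @ 16/3 + 287.77ms (2/3)
11. 2589.928ms @ 6 + 431.655ms (1)
12. 3021.583ms @ 7 + 431.655ms (1)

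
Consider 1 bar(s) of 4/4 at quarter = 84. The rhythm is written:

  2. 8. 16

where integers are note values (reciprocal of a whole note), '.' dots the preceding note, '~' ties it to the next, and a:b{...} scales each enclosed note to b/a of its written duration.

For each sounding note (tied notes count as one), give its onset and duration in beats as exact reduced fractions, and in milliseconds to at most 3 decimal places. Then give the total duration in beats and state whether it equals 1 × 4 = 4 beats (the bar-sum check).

1) 0.0ms=0b +2142.857ms=3b
2) 2142.857ms=3b +535.714ms=3/4b
3) 2678.571ms=15/4b +178.571ms=1/4b
Σ=4b of 4 (84bpm 4/4) — PASS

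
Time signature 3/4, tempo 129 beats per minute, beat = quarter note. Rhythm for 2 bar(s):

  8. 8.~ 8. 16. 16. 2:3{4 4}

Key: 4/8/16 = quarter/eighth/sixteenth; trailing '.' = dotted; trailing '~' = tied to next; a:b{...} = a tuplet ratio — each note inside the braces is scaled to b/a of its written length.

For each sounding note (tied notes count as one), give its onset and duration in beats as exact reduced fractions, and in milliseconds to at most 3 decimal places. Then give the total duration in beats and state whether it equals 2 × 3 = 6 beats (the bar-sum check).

1) 0.0ms=0b +348.837ms=3/4b
2) 348.837ms=3/4b +697.674ms=3/2b
3) 1046.512ms=9/4b +174.419ms=3/8b
4) 1220.93ms=21/8b +174.419ms=3/8b
5) 1395.349ms=3b +697.674ms=3/2b
6) 2093.023ms=9/2b +697.674ms=3/2b
Σ=6b of 6 (129bpm 3/4) — PASS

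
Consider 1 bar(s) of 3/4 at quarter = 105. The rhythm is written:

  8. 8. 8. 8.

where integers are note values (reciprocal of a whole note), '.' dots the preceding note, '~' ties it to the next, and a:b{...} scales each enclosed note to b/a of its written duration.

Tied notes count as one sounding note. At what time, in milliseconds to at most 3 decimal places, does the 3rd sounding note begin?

1. 0.0ms @ 0 + 428.571ms (3/4)
2. 428.571ms @ 3/4 + 428.571ms (3/4)
3. 857.143ms @ 3/2 + 428.571ms (3/4)
4. 1285.714ms @ 9/4 + 428.571ms (3/4)

note 3 onset = 3/2b = 857.143ms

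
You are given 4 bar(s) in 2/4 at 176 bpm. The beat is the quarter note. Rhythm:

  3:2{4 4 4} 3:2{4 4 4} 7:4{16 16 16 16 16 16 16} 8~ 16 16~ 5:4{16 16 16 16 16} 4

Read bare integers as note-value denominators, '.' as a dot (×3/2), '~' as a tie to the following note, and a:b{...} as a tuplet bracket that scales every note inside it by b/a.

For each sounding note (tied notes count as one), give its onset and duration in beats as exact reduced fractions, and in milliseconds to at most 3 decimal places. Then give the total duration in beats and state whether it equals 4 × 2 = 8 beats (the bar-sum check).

1) 0.0ms=0b +227.273ms=2/3b
2) 227.273ms=2/3b +227.273ms=2/3b
3) 454.545ms=4/3b +227.273ms=2/3b
4) 681.818ms=2b +227.273ms=2/3b
5) 909.091ms=8/3b +227.273ms=2/3b
6) 1136.364ms=10/3b +227.273ms=2/3b
7) 1363.636ms=4b +48.701ms=1/7b
8) 1412.338ms=29/7b +48.701ms=1/7b
9) 1461.039ms=30/7b +48.701ms=1/7b
10) 1509.74ms=31/7b +48.701ms=1/7b
11) 1558.442ms=32/7b +48.701ms=1/7b
12) 1607.143ms=33/7b +48.701ms=1/7b
13) 1655.844ms=34/7b +48.701ms=1/7b
14) 1704.545ms=5b +255.682ms=3/4b
15) 1960.227ms=23/4b +153.409ms=9/20b
16) 2113.636ms=31/5b +68.182ms=1/5b
17) 2181.818ms=32/5b +68.182ms=1/5b
18) 2250.0ms=33/5b +68.182ms=1/5b
19) 2318.182ms=34/5b +68.182ms=1/5b
20) 2386.364ms=7b +340.909ms=1b
Σ=8b of 8 (176bpm 2/4) — PASS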